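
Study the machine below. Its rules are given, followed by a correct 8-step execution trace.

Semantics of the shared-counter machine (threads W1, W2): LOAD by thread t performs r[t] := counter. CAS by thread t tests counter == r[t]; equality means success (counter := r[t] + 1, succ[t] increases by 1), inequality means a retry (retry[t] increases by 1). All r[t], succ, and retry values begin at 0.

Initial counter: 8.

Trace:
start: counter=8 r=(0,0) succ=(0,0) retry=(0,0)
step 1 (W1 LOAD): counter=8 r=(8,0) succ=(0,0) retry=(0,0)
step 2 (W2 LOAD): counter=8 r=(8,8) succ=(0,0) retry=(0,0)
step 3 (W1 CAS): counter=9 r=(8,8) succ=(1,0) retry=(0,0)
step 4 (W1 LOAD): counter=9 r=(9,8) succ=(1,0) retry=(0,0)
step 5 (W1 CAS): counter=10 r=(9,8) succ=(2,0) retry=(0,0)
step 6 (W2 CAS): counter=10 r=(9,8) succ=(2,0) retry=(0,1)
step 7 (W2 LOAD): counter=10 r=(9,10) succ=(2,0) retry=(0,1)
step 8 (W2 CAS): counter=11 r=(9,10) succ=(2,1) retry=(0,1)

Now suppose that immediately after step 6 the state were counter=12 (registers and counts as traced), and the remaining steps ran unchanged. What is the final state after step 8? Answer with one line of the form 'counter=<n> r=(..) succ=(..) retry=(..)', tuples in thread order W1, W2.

counter=13 r=(9,12) succ=(2,1) retry=(0,1)

state after step 6 := counter=12 r=(9,8) succ=(2,0) retry=(0,1)
step 7 (W2 LOAD): counter=12 r=(9,12) succ=(2,0) retry=(0,1)
step 8 (W2 CAS): counter=13 r=(9,12) succ=(2,1) retry=(0,1)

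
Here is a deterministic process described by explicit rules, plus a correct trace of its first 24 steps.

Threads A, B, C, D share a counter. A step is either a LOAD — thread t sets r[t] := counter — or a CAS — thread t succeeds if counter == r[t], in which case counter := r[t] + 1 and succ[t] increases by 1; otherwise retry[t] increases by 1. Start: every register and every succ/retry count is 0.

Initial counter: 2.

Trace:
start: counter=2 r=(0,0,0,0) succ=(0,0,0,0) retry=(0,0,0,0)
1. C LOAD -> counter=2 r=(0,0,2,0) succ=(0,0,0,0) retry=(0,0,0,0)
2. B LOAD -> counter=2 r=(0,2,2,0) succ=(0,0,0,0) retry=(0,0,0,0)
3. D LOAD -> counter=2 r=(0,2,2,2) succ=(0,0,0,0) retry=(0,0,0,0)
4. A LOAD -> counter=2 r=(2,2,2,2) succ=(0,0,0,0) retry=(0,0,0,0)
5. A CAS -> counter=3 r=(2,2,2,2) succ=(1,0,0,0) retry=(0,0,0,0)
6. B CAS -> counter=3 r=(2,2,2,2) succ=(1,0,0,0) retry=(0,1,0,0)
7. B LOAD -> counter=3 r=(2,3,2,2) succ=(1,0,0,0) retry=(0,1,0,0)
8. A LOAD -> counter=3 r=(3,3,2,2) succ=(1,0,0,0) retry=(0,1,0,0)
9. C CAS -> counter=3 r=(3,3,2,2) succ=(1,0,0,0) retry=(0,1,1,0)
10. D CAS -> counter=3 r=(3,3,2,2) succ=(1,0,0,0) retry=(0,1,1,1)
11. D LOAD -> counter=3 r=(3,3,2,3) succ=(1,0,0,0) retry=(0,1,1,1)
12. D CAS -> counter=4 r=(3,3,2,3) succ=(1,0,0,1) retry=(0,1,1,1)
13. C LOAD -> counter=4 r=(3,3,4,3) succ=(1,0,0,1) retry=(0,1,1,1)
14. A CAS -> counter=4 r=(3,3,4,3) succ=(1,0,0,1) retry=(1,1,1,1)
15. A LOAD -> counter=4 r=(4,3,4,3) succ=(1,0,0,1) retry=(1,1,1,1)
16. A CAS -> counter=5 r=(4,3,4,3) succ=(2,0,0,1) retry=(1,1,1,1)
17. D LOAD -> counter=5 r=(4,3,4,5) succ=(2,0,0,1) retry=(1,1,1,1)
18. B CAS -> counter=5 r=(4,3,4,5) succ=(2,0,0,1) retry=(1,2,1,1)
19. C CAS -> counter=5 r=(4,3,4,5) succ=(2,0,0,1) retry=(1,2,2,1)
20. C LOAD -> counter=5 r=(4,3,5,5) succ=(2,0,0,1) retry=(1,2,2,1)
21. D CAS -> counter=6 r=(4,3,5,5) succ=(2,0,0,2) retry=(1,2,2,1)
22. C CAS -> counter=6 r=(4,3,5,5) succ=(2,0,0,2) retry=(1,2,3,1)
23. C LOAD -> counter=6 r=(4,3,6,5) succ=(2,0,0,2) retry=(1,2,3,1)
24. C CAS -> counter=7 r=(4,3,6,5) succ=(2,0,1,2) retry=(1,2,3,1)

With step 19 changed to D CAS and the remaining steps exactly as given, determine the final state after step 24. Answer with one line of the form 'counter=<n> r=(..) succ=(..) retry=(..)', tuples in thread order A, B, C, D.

(re-executing from step 19 with the substitution; state before step 19: counter=5 r=(4,3,4,5) succ=(2,0,0,1) retry=(1,2,1,1))
19. D CAS -> counter=6 r=(4,3,4,5) succ=(2,0,0,2) retry=(1,2,1,1)
20. C LOAD -> counter=6 r=(4,3,6,5) succ=(2,0,0,2) retry=(1,2,1,1)
21. D CAS -> counter=6 r=(4,3,6,5) succ=(2,0,0,2) retry=(1,2,1,2)
22. C CAS -> counter=7 r=(4,3,6,5) succ=(2,0,1,2) retry=(1,2,1,2)
23. C LOAD -> counter=7 r=(4,3,7,5) succ=(2,0,1,2) retry=(1,2,1,2)
24. C CAS -> counter=8 r=(4,3,7,5) succ=(2,0,2,2) retry=(1,2,1,2)

counter=8 r=(4,3,7,5) succ=(2,0,2,2) retry=(1,2,1,2)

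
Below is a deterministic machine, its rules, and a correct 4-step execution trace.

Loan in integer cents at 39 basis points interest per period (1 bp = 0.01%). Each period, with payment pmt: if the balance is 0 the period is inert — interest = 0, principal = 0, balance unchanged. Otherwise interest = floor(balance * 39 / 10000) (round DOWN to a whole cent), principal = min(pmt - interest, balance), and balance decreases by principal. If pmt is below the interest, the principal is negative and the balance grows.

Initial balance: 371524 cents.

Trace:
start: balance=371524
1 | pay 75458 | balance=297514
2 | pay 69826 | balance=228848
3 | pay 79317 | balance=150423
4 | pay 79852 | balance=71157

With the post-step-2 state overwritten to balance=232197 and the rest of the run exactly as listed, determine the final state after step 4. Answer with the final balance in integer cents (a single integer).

state after step 2 := balance=232197
3 | pay 79317 | balance=153785
4 | pay 79852 | balance=74532

74532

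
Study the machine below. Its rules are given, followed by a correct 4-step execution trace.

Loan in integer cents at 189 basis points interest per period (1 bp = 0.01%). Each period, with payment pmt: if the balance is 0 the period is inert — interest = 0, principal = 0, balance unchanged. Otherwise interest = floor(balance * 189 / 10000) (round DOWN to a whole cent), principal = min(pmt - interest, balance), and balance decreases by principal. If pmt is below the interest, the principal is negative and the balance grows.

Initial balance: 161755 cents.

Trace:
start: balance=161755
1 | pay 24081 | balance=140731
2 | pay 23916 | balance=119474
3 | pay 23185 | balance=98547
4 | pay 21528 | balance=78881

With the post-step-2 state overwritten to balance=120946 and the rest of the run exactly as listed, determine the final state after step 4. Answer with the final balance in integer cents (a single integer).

state after step 2 := balance=120946
3 | pay 23185 | balance=100046
4 | pay 21528 | balance=80408

80408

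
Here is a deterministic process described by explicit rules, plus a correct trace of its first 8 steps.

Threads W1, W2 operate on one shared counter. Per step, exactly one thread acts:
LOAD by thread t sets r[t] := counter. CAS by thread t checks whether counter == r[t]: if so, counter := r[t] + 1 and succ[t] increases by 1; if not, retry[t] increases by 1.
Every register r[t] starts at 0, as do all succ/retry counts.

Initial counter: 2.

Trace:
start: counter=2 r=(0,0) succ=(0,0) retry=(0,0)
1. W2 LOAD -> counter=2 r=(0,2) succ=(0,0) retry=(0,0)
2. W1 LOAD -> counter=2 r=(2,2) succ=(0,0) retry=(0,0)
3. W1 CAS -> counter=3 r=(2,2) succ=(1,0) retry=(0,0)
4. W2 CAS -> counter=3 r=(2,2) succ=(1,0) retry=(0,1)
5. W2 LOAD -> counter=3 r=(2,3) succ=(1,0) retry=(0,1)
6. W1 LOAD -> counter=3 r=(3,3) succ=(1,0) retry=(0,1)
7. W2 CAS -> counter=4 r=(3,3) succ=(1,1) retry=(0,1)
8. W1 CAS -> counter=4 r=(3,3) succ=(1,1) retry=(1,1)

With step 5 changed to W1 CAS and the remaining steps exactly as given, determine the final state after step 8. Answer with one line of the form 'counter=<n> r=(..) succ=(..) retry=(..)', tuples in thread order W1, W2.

counter=4 r=(3,2) succ=(2,0) retry=(1,2)

(re-executing from step 5 with the substitution; state before step 5: counter=3 r=(2,2) succ=(1,0) retry=(0,1))
5. W1 CAS -> counter=3 r=(2,2) succ=(1,0) retry=(1,1)
6. W1 LOAD -> counter=3 r=(3,2) succ=(1,0) retry=(1,1)
7. W2 CAS -> counter=3 r=(3,2) succ=(1,0) retry=(1,2)
8. W1 CAS -> counter=4 r=(3,2) succ=(2,0) retry=(1,2)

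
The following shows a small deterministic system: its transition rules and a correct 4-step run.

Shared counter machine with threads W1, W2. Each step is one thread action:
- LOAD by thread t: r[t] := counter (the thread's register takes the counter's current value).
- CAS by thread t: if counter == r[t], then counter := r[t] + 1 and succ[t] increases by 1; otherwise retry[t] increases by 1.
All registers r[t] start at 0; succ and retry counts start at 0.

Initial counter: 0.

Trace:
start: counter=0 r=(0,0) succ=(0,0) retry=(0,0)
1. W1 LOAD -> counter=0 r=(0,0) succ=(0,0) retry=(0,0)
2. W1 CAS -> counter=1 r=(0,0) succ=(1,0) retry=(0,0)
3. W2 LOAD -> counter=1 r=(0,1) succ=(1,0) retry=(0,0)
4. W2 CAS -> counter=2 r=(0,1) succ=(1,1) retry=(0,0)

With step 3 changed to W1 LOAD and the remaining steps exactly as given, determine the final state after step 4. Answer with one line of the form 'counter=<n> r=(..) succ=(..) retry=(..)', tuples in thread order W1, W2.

counter=1 r=(1,0) succ=(1,0) retry=(0,1)

(re-executing from step 3 with the substitution; state before step 3: counter=1 r=(0,0) succ=(1,0) retry=(0,0))
3. W1 LOAD -> counter=1 r=(1,0) succ=(1,0) retry=(0,0)
4. W2 CAS -> counter=1 r=(1,0) succ=(1,0) retry=(0,1)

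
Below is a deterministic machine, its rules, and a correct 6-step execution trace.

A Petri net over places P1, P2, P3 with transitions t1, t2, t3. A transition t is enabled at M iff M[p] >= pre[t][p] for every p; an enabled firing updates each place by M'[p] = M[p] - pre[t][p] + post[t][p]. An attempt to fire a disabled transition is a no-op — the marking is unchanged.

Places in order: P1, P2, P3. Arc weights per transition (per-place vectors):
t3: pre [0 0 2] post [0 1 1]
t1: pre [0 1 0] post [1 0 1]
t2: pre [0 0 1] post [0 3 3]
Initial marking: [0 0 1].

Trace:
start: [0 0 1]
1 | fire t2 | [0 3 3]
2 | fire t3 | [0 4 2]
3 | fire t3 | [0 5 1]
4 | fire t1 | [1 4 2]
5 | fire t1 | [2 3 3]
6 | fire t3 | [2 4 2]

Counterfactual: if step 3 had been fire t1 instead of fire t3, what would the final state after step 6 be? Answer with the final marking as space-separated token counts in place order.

3 2 4

(re-executing from step 3 with the substitution; state before step 3: [0 4 2])
3 | fire t1 | [1 3 3]
4 | fire t1 | [2 2 4]
5 | fire t1 | [3 1 5]
6 | fire t3 | [3 2 4]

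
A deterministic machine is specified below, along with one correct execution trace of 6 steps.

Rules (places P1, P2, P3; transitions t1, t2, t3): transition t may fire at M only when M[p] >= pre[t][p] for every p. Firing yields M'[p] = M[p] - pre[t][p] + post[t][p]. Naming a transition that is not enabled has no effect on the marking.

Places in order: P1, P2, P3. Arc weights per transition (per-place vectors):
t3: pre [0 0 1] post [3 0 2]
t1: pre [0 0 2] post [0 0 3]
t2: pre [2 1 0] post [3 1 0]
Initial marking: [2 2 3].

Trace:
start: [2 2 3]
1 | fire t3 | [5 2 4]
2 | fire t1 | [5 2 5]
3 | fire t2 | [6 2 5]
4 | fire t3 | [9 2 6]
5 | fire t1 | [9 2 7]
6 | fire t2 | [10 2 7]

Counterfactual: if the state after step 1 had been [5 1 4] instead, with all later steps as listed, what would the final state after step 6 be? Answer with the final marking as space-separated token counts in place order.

10 1 7

state after step 1 := [5 1 4]
2 | fire t1 | [5 1 5]
3 | fire t2 | [6 1 5]
4 | fire t3 | [9 1 6]
5 | fire t1 | [9 1 7]
6 | fire t2 | [10 1 7]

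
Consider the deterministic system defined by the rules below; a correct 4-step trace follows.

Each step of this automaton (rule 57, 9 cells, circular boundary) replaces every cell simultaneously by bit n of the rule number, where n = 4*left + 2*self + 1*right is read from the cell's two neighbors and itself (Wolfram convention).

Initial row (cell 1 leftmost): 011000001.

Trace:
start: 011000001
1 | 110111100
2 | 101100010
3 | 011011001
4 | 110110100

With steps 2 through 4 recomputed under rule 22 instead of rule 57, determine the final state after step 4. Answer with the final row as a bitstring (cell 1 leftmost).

110001111

(re-executing steps 2..4 under rule 22; state before step 2: 110111100)
2 | 000000011
3 | 100000100
4 | 110001111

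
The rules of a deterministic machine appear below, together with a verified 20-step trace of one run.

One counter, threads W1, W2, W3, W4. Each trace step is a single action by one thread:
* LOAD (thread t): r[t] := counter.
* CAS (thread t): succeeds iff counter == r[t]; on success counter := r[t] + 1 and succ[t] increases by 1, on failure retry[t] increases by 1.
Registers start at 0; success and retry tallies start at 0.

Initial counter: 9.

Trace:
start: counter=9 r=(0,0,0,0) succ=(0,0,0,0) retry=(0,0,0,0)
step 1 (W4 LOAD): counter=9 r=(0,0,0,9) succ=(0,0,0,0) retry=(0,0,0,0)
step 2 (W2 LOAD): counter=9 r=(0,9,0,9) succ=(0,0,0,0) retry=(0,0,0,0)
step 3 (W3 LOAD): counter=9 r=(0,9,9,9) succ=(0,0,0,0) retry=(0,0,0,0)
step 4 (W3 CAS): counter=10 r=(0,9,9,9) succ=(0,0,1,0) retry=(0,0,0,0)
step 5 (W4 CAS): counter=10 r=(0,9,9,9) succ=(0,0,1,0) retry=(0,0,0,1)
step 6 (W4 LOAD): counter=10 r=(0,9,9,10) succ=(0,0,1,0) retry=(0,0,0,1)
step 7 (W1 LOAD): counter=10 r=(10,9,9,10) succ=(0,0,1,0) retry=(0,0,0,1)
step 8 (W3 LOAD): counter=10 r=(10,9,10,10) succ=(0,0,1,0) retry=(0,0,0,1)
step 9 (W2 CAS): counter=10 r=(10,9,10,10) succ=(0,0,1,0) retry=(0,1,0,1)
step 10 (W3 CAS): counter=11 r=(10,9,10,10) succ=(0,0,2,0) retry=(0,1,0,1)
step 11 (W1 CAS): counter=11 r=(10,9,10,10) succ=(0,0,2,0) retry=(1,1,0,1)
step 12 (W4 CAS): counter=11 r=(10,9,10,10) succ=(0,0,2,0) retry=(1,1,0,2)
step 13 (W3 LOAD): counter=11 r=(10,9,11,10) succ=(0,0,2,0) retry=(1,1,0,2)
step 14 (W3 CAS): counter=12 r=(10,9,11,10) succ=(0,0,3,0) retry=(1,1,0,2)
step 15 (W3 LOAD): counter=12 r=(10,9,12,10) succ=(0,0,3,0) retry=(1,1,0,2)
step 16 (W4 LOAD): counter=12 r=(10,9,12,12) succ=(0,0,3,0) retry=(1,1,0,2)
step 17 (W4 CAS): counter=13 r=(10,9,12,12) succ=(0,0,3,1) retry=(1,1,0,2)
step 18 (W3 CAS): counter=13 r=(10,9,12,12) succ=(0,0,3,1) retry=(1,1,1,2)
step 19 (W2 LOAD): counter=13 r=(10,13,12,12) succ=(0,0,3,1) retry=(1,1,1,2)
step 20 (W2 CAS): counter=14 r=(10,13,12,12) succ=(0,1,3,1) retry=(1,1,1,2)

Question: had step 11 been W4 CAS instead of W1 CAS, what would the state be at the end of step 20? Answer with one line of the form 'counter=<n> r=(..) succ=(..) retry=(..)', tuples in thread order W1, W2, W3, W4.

(re-executing from step 11 with the substitution; state before step 11: counter=11 r=(10,9,10,10) succ=(0,0,2,0) retry=(0,1,0,1))
step 11 (W4 CAS): counter=11 r=(10,9,10,10) succ=(0,0,2,0) retry=(0,1,0,2)
step 12 (W4 CAS): counter=11 r=(10,9,10,10) succ=(0,0,2,0) retry=(0,1,0,3)
step 13 (W3 LOAD): counter=11 r=(10,9,11,10) succ=(0,0,2,0) retry=(0,1,0,3)
step 14 (W3 CAS): counter=12 r=(10,9,11,10) succ=(0,0,3,0) retry=(0,1,0,3)
step 15 (W3 LOAD): counter=12 r=(10,9,12,10) succ=(0,0,3,0) retry=(0,1,0,3)
step 16 (W4 LOAD): counter=12 r=(10,9,12,12) succ=(0,0,3,0) retry=(0,1,0,3)
step 17 (W4 CAS): counter=13 r=(10,9,12,12) succ=(0,0,3,1) retry=(0,1,0,3)
step 18 (W3 CAS): counter=13 r=(10,9,12,12) succ=(0,0,3,1) retry=(0,1,1,3)
step 19 (W2 LOAD): counter=13 r=(10,13,12,12) succ=(0,0,3,1) retry=(0,1,1,3)
step 20 (W2 CAS): counter=14 r=(10,13,12,12) succ=(0,1,3,1) retry=(0,1,1,3)

counter=14 r=(10,13,12,12) succ=(0,1,3,1) retry=(0,1,1,3)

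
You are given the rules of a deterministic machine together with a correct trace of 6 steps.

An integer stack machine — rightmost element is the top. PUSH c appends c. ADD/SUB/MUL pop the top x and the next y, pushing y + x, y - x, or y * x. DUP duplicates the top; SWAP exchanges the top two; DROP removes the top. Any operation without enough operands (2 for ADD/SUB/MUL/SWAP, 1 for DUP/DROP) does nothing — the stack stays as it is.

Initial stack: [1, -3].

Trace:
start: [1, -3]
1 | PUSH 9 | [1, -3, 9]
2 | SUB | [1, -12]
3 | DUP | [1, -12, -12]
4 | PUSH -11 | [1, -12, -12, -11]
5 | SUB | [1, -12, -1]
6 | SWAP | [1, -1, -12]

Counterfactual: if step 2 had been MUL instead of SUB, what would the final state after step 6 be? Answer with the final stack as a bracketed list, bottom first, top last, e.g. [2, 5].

(re-executing from step 2 with the substitution; state before step 2: [1, -3, 9])
2 | MUL | [1, -27]
3 | DUP | [1, -27, -27]
4 | PUSH -11 | [1, -27, -27, -11]
5 | SUB | [1, -27, -16]
6 | SWAP | [1, -16, -27]

[1, -16, -27]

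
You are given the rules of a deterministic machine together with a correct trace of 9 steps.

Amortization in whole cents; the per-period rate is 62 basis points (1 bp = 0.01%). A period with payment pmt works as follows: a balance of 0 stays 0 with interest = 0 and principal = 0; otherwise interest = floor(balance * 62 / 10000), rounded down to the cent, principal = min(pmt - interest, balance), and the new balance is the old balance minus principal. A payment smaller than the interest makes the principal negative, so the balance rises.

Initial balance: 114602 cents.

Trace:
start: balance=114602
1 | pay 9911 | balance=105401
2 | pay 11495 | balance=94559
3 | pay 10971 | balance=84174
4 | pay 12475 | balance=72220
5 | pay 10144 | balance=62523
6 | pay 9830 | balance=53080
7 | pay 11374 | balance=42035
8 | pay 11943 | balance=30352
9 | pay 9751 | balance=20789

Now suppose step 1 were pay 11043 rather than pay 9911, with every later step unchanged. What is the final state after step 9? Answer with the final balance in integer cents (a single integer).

(re-executing from step 1 with the substitution; state before step 1: balance=114602)
1 | pay 11043 | balance=104269
2 | pay 11495 | balance=93420
3 | pay 10971 | balance=83028
4 | pay 12475 | balance=71067
5 | pay 10144 | balance=61363
6 | pay 9830 | balance=51913
7 | pay 11374 | balance=40860
8 | pay 11943 | balance=29170
9 | pay 9751 | balance=19599

19599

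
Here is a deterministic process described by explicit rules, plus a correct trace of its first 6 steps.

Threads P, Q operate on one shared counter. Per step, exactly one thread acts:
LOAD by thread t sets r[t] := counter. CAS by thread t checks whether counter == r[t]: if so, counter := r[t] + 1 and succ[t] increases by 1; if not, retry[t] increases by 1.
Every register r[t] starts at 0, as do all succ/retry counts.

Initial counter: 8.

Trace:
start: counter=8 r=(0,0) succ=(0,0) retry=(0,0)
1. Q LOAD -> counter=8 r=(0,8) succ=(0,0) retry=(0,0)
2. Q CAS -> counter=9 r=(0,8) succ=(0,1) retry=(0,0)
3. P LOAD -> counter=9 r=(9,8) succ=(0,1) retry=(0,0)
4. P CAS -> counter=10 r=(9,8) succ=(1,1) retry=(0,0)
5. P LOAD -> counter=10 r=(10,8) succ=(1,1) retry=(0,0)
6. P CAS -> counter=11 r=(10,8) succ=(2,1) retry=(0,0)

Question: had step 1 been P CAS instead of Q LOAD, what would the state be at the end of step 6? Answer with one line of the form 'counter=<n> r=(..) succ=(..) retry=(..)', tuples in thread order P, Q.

(re-executing from step 1 with the substitution; state before step 1: counter=8 r=(0,0) succ=(0,0) retry=(0,0))
1. P CAS -> counter=8 r=(0,0) succ=(0,0) retry=(1,0)
2. Q CAS -> counter=8 r=(0,0) succ=(0,0) retry=(1,1)
3. P LOAD -> counter=8 r=(8,0) succ=(0,0) retry=(1,1)
4. P CAS -> counter=9 r=(8,0) succ=(1,0) retry=(1,1)
5. P LOAD -> counter=9 r=(9,0) succ=(1,0) retry=(1,1)
6. P CAS -> counter=10 r=(9,0) succ=(2,0) retry=(1,1)

counter=10 r=(9,0) succ=(2,0) retry=(1,1)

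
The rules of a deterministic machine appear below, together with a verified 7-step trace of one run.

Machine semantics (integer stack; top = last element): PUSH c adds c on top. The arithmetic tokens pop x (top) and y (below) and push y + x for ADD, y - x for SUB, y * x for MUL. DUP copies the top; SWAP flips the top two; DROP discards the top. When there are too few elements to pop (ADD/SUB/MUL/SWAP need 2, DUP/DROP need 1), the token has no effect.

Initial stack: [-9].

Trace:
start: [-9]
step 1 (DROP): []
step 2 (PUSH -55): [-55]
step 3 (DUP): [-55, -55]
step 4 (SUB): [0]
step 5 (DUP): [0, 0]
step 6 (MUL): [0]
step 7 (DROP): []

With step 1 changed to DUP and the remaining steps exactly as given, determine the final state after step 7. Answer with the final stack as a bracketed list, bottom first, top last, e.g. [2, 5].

(re-executing from step 1 with the substitution; state before step 1: [-9])
step 1 (DUP): [-9, -9]
step 2 (PUSH -55): [-9, -9, -55]
step 3 (DUP): [-9, -9, -55, -55]
step 4 (SUB): [-9, -9, 0]
step 5 (DUP): [-9, -9, 0, 0]
step 6 (MUL): [-9, -9, 0]
step 7 (DROP): [-9, -9]

[-9, -9]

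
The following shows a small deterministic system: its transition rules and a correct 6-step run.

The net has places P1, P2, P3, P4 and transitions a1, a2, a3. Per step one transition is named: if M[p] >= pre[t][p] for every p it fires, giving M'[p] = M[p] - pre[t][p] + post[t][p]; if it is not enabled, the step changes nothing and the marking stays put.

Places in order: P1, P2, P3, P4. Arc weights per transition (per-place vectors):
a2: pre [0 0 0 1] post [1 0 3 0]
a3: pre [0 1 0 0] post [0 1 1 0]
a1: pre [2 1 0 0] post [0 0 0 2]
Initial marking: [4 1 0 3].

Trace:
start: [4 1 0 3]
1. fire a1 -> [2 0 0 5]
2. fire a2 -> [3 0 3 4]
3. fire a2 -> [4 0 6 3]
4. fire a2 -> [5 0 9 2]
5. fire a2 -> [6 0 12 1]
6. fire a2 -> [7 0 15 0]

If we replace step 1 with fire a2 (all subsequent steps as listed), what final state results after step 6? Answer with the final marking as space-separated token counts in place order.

(re-executing from step 1 with the substitution; state before step 1: [4 1 0 3])
1. fire a2 -> [5 1 3 2]
2. fire a2 -> [6 1 6 1]
3. fire a2 -> [7 1 9 0]
4. fire a2 -> [7 1 9 0]
5. fire a2 -> [7 1 9 0]
6. fire a2 -> [7 1 9 0]

7 1 9 0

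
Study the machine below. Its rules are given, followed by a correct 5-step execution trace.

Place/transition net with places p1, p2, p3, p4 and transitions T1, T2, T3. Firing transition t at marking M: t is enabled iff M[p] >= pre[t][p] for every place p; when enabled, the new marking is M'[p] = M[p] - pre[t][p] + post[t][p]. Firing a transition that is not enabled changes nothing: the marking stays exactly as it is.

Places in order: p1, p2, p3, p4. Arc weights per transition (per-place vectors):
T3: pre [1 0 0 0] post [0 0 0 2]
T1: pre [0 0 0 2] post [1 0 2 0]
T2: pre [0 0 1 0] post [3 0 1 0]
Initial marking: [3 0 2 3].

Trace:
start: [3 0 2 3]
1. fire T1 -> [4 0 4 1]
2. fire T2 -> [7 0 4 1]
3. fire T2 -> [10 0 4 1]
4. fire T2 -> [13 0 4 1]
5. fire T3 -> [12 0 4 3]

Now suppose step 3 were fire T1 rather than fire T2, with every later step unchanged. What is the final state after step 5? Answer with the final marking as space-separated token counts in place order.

9 0 4 3

(re-executing from step 3 with the substitution; state before step 3: [7 0 4 1])
3. fire T1 -> [7 0 4 1]
4. fire T2 -> [10 0 4 1]
5. fire T3 -> [9 0 4 3]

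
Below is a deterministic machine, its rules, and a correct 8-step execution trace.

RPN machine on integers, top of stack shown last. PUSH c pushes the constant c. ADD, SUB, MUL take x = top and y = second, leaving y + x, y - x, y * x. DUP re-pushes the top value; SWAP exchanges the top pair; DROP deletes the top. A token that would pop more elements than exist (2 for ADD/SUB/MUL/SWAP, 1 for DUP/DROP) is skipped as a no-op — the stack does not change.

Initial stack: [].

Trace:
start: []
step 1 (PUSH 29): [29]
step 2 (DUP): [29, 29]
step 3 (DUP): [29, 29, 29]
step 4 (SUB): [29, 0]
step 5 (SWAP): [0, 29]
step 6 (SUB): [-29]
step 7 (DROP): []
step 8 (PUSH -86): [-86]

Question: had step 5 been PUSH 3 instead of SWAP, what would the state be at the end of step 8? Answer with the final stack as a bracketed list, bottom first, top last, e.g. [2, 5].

[29, -86]

(re-executing from step 5 with the substitution; state before step 5: [29, 0])
step 5 (PUSH 3): [29, 0, 3]
step 6 (SUB): [29, -3]
step 7 (DROP): [29]
step 8 (PUSH -86): [29, -86]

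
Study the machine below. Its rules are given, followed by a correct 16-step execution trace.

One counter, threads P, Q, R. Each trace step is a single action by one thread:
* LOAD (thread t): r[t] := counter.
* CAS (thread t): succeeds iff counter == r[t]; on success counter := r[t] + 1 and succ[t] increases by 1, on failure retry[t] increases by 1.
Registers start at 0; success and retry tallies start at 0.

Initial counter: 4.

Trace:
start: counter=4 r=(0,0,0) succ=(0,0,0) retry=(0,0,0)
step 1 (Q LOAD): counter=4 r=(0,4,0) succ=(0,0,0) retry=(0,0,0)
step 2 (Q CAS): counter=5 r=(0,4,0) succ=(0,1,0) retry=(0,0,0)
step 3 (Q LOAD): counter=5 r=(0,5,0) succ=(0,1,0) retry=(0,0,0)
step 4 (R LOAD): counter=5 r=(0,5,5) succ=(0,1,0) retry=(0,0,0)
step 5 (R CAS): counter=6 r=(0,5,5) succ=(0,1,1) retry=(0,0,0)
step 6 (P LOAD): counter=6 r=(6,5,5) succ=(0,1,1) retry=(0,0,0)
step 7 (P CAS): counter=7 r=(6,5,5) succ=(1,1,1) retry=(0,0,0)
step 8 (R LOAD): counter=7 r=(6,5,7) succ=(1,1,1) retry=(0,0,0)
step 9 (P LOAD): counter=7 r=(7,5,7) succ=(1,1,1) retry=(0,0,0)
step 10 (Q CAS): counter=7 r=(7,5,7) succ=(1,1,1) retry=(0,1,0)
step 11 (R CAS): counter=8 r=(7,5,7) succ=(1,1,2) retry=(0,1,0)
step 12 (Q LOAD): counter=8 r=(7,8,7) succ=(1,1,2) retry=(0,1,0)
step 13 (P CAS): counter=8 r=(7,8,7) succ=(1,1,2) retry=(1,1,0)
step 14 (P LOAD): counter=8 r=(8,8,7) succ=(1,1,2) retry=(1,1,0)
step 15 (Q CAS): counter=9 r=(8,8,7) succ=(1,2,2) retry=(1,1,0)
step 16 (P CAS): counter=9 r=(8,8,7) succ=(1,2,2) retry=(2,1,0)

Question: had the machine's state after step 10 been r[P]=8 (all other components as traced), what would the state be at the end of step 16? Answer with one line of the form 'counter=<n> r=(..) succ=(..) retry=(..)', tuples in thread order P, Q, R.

counter=10 r=(9,8,7) succ=(3,1,2) retry=(0,2,0)

state after step 10 := counter=7 r=(8,5,7) succ=(1,1,1) retry=(0,1,0)
step 11 (R CAS): counter=8 r=(8,5,7) succ=(1,1,2) retry=(0,1,0)
step 12 (Q LOAD): counter=8 r=(8,8,7) succ=(1,1,2) retry=(0,1,0)
step 13 (P CAS): counter=9 r=(8,8,7) succ=(2,1,2) retry=(0,1,0)
step 14 (P LOAD): counter=9 r=(9,8,7) succ=(2,1,2) retry=(0,1,0)
step 15 (Q CAS): counter=9 r=(9,8,7) succ=(2,1,2) retry=(0,2,0)
step 16 (P CAS): counter=10 r=(9,8,7) succ=(3,1,2) retry=(0,2,0)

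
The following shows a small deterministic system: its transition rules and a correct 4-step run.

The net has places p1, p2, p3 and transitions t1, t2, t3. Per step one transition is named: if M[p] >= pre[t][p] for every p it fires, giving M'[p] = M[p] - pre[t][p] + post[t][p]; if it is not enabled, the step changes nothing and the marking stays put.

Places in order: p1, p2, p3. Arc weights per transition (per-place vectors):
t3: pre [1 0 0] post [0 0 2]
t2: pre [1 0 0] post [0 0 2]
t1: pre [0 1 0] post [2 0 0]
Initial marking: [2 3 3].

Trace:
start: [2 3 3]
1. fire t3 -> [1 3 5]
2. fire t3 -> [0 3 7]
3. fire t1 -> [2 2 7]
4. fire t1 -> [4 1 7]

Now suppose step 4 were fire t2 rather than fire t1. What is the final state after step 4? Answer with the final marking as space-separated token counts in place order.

(re-executing from step 4 with the substitution; state before step 4: [2 2 7])
4. fire t2 -> [1 2 9]

1 2 9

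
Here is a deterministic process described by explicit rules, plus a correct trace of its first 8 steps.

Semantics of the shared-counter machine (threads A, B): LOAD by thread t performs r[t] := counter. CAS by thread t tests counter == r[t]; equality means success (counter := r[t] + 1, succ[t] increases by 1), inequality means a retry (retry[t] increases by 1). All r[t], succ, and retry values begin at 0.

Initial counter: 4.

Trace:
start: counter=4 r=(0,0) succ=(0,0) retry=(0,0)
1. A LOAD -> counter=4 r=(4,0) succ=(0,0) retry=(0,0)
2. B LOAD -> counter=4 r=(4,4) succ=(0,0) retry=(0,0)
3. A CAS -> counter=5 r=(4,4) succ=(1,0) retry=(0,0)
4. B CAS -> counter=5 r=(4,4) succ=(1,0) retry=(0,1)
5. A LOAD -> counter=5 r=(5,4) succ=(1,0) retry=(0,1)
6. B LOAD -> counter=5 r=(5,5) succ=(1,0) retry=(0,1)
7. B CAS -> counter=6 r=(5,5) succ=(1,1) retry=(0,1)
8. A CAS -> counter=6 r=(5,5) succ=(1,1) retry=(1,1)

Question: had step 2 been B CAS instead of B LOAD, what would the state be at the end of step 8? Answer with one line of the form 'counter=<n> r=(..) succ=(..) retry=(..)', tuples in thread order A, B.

(re-executing from step 2 with the substitution; state before step 2: counter=4 r=(4,0) succ=(0,0) retry=(0,0))
2. B CAS -> counter=4 r=(4,0) succ=(0,0) retry=(0,1)
3. A CAS -> counter=5 r=(4,0) succ=(1,0) retry=(0,1)
4. B CAS -> counter=5 r=(4,0) succ=(1,0) retry=(0,2)
5. A LOAD -> counter=5 r=(5,0) succ=(1,0) retry=(0,2)
6. B LOAD -> counter=5 r=(5,5) succ=(1,0) retry=(0,2)
7. B CAS -> counter=6 r=(5,5) succ=(1,1) retry=(0,2)
8. A CAS -> counter=6 r=(5,5) succ=(1,1) retry=(1,2)

counter=6 r=(5,5) succ=(1,1) retry=(1,2)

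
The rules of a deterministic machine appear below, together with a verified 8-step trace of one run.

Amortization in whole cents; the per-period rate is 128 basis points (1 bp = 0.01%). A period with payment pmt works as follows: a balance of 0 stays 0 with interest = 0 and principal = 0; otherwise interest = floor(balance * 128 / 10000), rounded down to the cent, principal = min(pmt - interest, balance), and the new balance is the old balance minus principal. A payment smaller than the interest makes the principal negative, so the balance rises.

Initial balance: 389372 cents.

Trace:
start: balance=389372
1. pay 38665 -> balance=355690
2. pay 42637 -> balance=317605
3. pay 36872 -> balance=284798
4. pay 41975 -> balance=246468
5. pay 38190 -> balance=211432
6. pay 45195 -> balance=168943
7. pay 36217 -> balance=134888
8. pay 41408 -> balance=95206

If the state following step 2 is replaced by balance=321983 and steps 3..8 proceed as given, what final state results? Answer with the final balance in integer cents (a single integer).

99932

state after step 2 := balance=321983
3. pay 36872 -> balance=289232
4. pay 41975 -> balance=250959
5. pay 38190 -> balance=215981
6. pay 45195 -> balance=173550
7. pay 36217 -> balance=139554
8. pay 41408 -> balance=99932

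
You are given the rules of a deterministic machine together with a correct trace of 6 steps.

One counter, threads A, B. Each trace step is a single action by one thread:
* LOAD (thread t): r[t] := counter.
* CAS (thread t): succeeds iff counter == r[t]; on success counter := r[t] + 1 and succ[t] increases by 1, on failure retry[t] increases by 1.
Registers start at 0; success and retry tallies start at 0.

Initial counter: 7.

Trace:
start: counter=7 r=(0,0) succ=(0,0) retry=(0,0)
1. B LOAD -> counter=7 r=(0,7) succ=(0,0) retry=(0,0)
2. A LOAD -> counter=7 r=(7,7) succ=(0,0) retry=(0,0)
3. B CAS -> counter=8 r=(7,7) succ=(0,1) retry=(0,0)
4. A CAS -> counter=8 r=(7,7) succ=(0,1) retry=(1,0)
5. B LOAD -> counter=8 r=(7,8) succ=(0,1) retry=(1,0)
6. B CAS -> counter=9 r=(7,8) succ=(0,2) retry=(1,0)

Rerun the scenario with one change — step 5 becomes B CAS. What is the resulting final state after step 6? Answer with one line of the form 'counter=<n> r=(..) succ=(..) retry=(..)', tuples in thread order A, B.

counter=8 r=(7,7) succ=(0,1) retry=(1,2)

(re-executing from step 5 with the substitution; state before step 5: counter=8 r=(7,7) succ=(0,1) retry=(1,0))
5. B CAS -> counter=8 r=(7,7) succ=(0,1) retry=(1,1)
6. B CAS -> counter=8 r=(7,7) succ=(0,1) retry=(1,2)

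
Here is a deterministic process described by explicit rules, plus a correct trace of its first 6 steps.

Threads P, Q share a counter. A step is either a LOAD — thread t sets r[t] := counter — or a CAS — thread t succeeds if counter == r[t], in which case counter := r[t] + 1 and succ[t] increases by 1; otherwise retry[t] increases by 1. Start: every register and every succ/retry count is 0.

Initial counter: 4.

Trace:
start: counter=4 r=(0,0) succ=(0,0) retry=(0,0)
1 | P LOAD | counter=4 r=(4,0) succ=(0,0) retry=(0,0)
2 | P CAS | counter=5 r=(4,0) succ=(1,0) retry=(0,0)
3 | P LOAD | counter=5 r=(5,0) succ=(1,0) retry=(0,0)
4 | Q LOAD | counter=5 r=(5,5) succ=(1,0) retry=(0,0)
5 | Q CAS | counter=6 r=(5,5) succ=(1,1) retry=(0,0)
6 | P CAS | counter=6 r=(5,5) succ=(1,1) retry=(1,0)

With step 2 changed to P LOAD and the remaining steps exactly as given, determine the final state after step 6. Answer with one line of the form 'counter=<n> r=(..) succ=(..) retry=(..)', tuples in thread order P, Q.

counter=5 r=(4,4) succ=(0,1) retry=(1,0)

(re-executing from step 2 with the substitution; state before step 2: counter=4 r=(4,0) succ=(0,0) retry=(0,0))
2 | P LOAD | counter=4 r=(4,0) succ=(0,0) retry=(0,0)
3 | P LOAD | counter=4 r=(4,0) succ=(0,0) retry=(0,0)
4 | Q LOAD | counter=4 r=(4,4) succ=(0,0) retry=(0,0)
5 | Q CAS | counter=5 r=(4,4) succ=(0,1) retry=(0,0)
6 | P CAS | counter=5 r=(4,4) succ=(0,1) retry=(1,0)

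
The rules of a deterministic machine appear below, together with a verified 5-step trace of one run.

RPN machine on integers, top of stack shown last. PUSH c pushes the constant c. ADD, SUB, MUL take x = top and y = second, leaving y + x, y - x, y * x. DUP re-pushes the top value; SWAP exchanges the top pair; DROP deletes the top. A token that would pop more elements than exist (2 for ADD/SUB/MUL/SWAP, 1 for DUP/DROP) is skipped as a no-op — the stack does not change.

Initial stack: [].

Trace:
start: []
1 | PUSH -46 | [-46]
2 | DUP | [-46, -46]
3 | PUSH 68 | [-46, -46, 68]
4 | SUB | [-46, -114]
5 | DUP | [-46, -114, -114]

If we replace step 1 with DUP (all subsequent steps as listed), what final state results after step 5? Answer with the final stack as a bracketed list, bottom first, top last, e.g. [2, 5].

[68, 68]

(re-executing from step 1 with the substitution; state before step 1: [])
1 | DUP | []
2 | DUP | []
3 | PUSH 68 | [68]
4 | SUB | [68]
5 | DUP | [68, 68]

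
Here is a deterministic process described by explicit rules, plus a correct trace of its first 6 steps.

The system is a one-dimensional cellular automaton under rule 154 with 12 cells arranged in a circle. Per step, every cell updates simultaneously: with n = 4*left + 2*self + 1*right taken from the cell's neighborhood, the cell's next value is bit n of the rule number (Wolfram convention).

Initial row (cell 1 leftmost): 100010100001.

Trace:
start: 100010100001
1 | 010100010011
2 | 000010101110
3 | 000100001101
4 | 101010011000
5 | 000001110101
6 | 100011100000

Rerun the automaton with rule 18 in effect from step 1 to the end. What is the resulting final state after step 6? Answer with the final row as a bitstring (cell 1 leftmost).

(re-executing steps 1..6 under rule 18; state before step 1: 100010100001)
1 | 010100010010
2 | 100010101101
3 | 010100000000
4 | 100010000000
5 | 010101000001
6 | 000000100010

000000100010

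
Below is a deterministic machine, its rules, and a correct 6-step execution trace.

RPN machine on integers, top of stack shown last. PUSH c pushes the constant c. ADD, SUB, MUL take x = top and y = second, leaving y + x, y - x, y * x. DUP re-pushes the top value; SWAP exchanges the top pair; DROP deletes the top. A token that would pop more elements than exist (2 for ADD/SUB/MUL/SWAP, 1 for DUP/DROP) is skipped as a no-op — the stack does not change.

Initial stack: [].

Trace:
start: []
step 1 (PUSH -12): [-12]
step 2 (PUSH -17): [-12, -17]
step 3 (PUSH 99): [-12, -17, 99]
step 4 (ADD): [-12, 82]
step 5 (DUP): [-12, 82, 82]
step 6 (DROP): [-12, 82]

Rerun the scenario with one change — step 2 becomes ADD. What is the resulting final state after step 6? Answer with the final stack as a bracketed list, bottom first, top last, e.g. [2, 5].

(re-executing from step 2 with the substitution; state before step 2: [-12])
step 2 (ADD): [-12]
step 3 (PUSH 99): [-12, 99]
step 4 (ADD): [87]
step 5 (DUP): [87, 87]
step 6 (DROP): [87]

[87]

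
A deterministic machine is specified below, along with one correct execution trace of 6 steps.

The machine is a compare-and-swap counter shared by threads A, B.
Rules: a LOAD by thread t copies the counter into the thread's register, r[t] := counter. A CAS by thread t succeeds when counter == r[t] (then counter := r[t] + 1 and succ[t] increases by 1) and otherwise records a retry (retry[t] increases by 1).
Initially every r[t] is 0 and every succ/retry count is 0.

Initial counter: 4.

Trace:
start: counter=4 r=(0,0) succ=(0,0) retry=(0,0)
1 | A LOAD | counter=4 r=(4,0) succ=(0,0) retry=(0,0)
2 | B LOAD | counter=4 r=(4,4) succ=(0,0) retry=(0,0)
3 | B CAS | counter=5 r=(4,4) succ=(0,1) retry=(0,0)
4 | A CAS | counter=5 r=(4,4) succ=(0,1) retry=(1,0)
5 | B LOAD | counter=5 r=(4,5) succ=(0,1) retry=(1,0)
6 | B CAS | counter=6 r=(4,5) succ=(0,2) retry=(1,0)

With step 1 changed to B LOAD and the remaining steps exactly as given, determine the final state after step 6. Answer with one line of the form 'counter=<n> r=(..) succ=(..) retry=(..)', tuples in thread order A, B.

counter=6 r=(0,5) succ=(0,2) retry=(1,0)

(re-executing from step 1 with the substitution; state before step 1: counter=4 r=(0,0) succ=(0,0) retry=(0,0))
1 | B LOAD | counter=4 r=(0,4) succ=(0,0) retry=(0,0)
2 | B LOAD | counter=4 r=(0,4) succ=(0,0) retry=(0,0)
3 | B CAS | counter=5 r=(0,4) succ=(0,1) retry=(0,0)
4 | A CAS | counter=5 r=(0,4) succ=(0,1) retry=(1,0)
5 | B LOAD | counter=5 r=(0,5) succ=(0,1) retry=(1,0)
6 | B CAS | counter=6 r=(0,5) succ=(0,2) retry=(1,0)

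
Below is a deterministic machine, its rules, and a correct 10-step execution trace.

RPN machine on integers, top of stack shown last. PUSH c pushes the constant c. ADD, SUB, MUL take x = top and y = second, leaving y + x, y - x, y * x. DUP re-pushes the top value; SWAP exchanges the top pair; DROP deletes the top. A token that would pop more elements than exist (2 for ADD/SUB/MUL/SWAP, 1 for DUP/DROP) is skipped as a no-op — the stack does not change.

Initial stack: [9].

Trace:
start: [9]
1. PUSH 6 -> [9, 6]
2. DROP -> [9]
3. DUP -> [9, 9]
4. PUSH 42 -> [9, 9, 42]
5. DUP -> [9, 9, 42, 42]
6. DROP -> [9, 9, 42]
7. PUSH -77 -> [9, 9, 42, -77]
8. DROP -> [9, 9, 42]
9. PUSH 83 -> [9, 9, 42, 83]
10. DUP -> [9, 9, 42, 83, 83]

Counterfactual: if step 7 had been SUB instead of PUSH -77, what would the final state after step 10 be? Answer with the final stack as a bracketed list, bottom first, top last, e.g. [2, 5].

(re-executing from step 7 with the substitution; state before step 7: [9, 9, 42])
7. SUB -> [9, -33]
8. DROP -> [9]
9. PUSH 83 -> [9, 83]
10. DUP -> [9, 83, 83]

[9, 83, 83]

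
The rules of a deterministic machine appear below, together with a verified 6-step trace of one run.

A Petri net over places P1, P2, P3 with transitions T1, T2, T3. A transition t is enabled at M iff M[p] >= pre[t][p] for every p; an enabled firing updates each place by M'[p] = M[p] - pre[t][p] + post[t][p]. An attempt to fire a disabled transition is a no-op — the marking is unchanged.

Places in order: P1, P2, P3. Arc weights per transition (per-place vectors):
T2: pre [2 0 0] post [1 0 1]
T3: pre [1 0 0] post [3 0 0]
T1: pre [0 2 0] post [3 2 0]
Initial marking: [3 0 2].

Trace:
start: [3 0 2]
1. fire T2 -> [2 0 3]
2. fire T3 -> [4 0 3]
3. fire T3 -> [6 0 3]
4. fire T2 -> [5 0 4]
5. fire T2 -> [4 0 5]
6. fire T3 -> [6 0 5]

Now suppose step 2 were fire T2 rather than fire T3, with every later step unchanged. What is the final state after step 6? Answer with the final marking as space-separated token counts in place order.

(re-executing from step 2 with the substitution; state before step 2: [2 0 3])
2. fire T2 -> [1 0 4]
3. fire T3 -> [3 0 4]
4. fire T2 -> [2 0 5]
5. fire T2 -> [1 0 6]
6. fire T3 -> [3 0 6]

3 0 6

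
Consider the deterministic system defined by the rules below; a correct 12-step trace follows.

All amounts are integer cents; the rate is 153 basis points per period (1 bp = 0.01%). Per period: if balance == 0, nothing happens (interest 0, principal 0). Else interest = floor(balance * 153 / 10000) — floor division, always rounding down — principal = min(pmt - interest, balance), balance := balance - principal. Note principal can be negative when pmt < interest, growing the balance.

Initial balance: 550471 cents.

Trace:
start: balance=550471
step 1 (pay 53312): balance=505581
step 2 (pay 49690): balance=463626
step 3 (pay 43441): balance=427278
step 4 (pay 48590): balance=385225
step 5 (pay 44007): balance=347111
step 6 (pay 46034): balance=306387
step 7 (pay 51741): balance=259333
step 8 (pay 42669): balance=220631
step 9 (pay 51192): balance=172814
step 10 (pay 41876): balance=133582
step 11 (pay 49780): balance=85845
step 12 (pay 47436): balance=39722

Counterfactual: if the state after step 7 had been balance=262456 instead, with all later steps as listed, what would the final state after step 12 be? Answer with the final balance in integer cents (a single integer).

state after step 7 := balance=262456
step 8 (pay 42669): balance=223802
step 9 (pay 51192): balance=176034
step 10 (pay 41876): balance=136851
step 11 (pay 49780): balance=89164
step 12 (pay 47436): balance=43092

43092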